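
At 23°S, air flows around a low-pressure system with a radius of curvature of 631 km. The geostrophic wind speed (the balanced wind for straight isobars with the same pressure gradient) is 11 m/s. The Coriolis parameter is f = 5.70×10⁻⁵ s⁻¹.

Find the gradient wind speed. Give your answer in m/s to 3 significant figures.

Around a low, centrifugal force acts outward with Coriolis, so pressure-gradient force balances both:
(1/ρ)|∂P/∂n| = fV + V²/R  →  V² + fR·V − fR·V_g = 0
With fR = 5.70×10⁻⁵ × 631×10³ m = 36.0 m/s:
V = [−fR + √((fR)² + 4 fR V_g)]/2 = [−36.0 + √(36.0² + 4×36.0×11)]/2 = 8.83 m/s
Subgeostrophic (V < V_g = 11 m/s), as expected around a low.

8.83 m/s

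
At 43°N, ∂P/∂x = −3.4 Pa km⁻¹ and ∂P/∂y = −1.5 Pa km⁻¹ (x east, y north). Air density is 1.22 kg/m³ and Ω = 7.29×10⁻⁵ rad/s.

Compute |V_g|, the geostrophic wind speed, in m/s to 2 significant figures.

31 m/s

Coriolis parameter at 43°N:
f = 2Ω sin φ = 2 × 7.29×10⁻⁵ × sin 43° = 9.94×10⁻⁵ s⁻¹
Component geostrophic relations (x east, y north):
u_g = −(1/(fρ)) ∂P/∂y,  v_g = (1/(fρ)) ∂P/∂x
u_g = −(−1.5×10⁻³)/(9.94×10⁻⁵ × 1.22) = 12.4 m/s;  v_g = (−3.4×10⁻³)/(9.94×10⁻⁵ × 1.22) = −28.0 m/s
|V_g| = √(u_g² + v_g²) = 30.6 m/s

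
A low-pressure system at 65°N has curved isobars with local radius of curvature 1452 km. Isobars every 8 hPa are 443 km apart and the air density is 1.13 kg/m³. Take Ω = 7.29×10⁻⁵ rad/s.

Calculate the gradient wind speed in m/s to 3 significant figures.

Coriolis parameter at 65°N:
f = 2Ω sin φ = 2 × 7.29×10⁻⁵ × sin 65° = 1.32×10⁻⁴ s⁻¹
Pressure gradient: |∂P/∂n| = 800 Pa / 443000 m = 1.81×10⁻³ Pa/m
Geostrophic speed: V_g = |∂P/∂n|/(fρ) = 1.81×10⁻³/(1.32×10⁻⁴ × 1.13) = 12.1 m/s
Around a low, centrifugal force acts outward with Coriolis, so pressure-gradient force balances both:
(1/ρ)|∂P/∂n| = fV + V²/R  →  V² + fR·V − fR·V_g = 0
With fR = 1.32×10⁻⁴ × 1452×10³ m = 192 m/s:
V = [−fR + √((fR)² + 4 fR V_g)]/2 = [−192 + √(192² + 4×192×12.1)]/2 = 11.4 m/s
Subgeostrophic (V < V_g = 12.1 m/s), as expected around a low.

11.4 m/s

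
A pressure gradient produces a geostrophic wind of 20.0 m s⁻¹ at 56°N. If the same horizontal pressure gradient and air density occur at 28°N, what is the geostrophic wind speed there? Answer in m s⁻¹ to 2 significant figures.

With the same pressure gradient and density, V_g ∝ 1/f ∝ 1/sin φ.
V₂ = V₁ · sin φ₁ / sin φ₂ = 20.0 × sin 56° / sin 28°
V₂ = 20.0 × 0.8290/0.4695 = 35 m s⁻¹

35 m s⁻¹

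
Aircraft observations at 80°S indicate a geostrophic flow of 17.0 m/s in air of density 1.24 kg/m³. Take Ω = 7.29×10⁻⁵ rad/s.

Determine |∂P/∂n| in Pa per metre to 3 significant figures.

Coriolis parameter at 80°S:
f = 2Ω sin φ = 2 × 7.29×10⁻⁵ × sin 80° = 1.44×10⁻⁴ s⁻¹
Geostrophic balance rearranged: |∂P/∂n| = f ρ V_g
|∂P/∂n| = 1.44×10⁻⁴ × 1.24 × 17.0 = 3.03×10⁻³ Pa/m

3.03×10⁻³ Pa/m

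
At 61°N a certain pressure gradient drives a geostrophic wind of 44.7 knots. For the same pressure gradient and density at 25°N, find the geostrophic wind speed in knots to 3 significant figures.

92.5 knots

With the same pressure gradient and density, V_g ∝ 1/f ∝ 1/sin φ.
V₂ = V₁ · sin φ₁ / sin φ₂ = 44.7 × sin 61° / sin 25°
V₂ = 44.7 × 0.8746/0.4226 = 92.5 knots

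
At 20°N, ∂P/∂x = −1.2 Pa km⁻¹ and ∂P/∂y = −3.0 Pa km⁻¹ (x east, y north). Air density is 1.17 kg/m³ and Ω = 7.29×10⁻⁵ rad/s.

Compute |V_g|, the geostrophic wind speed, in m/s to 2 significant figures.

55 m/s

Coriolis parameter at 20°N:
f = 2Ω sin φ = 2 × 7.29×10⁻⁵ × sin 20° = 4.99×10⁻⁵ s⁻¹
Component geostrophic relations (x east, y north):
u_g = −(1/(fρ)) ∂P/∂y,  v_g = (1/(fρ)) ∂P/∂x
u_g = −(−3.0×10⁻³)/(4.99×10⁻⁵ × 1.17) = 51.4 m/s;  v_g = (−1.2×10⁻³)/(4.99×10⁻⁵ × 1.17) = −20.6 m/s
|V_g| = √(u_g² + v_g²) = 55.4 m/s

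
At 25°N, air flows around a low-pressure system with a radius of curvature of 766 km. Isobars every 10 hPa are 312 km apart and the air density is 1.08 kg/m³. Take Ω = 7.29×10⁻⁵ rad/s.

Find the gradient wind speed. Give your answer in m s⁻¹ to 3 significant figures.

29.6 m s⁻¹

Coriolis parameter at 25°N:
f = 2Ω sin φ = 2 × 7.29×10⁻⁵ × sin 25° = 6.16×10⁻⁵ s⁻¹
Pressure gradient: |∂P/∂n| = 1000 Pa / 312000 m = 3.21×10⁻³ Pa/m
Geostrophic speed: V_g = |∂P/∂n|/(fρ) = 3.21×10⁻³/(6.16×10⁻⁵ × 1.08) = 48.2 m/s
Around a low, centrifugal force acts outward with Coriolis, so pressure-gradient force balances both:
(1/ρ)|∂P/∂n| = fV + V²/R  →  V² + fR·V − fR·V_g = 0
With fR = 6.16×10⁻⁵ × 766×10³ m = 47.2 m/s:
V = [−fR + √((fR)² + 4 fR V_g)]/2 = [−47.2 + √(47.2² + 4×47.2×48.2)]/2 = 29.6 m/s
Subgeostrophic (V < V_g = 48.2 m/s), as expected around a low.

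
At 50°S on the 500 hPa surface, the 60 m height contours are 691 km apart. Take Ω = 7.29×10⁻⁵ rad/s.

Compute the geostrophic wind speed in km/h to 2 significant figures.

27 km/h

Coriolis parameter at 50°S:
f = 2Ω sin φ = 2 × 7.29×10⁻⁵ × sin 50° = 1.12×10⁻⁴ s⁻¹
Height gradient: |∂Z/∂n| = 60 m / 691000 m = 8.68×10⁻⁵
On a pressure surface, geostrophic balance gives V_g = (g/f)|∂Z/∂n|:
V_g = 9.81 × 8.68×10⁻⁵ / 1.12×10⁻⁴ = 7.63 m/s
Converting: 7.63 m/s × 3.6 = 27 km/h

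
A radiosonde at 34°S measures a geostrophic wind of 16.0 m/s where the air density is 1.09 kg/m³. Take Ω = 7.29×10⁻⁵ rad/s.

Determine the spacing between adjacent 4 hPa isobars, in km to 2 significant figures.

280 km

Coriolis parameter at 34°S:
f = 2Ω sin φ = 2 × 7.29×10⁻⁵ × sin 34° = 8.15×10⁻⁵ s⁻¹
Geostrophic balance rearranged: |∂P/∂n| = f ρ V_g
|∂P/∂n| = 8.15×10⁻⁵ × 1.09 × 16.0 = 1.42×10⁻³ Pa/m
Isobar spacing: Δn = ΔP/|∂P/∂n| = 400 Pa / 1.42×10⁻³ Pa/m = 281316 m ≈ 280 km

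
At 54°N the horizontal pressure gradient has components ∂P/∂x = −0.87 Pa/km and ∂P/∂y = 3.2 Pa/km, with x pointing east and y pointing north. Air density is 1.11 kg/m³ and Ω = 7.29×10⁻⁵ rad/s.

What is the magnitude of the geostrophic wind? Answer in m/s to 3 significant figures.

Coriolis parameter at 54°N:
f = 2Ω sin φ = 2 × 7.29×10⁻⁵ × sin 54° = 1.18×10⁻⁴ s⁻¹
Component geostrophic relations (x east, y north):
u_g = −(1/(fρ)) ∂P/∂y,  v_g = (1/(fρ)) ∂P/∂x
u_g = −(3.2×10⁻³)/(1.18×10⁻⁴ × 1.11) = −24.4 m/s;  v_g = (−0.87×10⁻³)/(1.18×10⁻⁴ × 1.11) = −6.64 m/s
|V_g| = √(u_g² + v_g²) = 25.3 m/s

25.3 m/s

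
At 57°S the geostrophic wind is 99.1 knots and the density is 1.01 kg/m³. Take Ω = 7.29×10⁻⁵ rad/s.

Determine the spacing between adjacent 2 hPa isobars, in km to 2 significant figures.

32 km

Coriolis parameter at 57°S:
f = 2Ω sin φ = 2 × 7.29×10⁻⁵ × sin 57° = 1.22×10⁻⁴ s⁻¹
Wind speed in SI: 99.1 knots = 51.0 m/s
Geostrophic balance rearranged: |∂P/∂n| = f ρ V_g
|∂P/∂n| = 1.22×10⁻⁴ × 1.01 × 51.0 = 6.30×10⁻³ Pa/m
Isobar spacing: Δn = ΔP/|∂P/∂n| = 200 Pa / 6.30×10⁻³ Pa/m = 31765 m ≈ 32 km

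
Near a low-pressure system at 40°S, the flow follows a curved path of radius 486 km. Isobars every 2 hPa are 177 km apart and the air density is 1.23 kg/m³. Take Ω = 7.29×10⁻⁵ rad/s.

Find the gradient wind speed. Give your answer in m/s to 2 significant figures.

8.3 m/s

Coriolis parameter at 40°S:
f = 2Ω sin φ = 2 × 7.29×10⁻⁵ × sin 40° = 9.37×10⁻⁵ s⁻¹
Pressure gradient: |∂P/∂n| = 200 Pa / 177000 m = 1.13×10⁻³ Pa/m
Geostrophic speed: V_g = |∂P/∂n|/(fρ) = 1.13×10⁻³/(9.37×10⁻⁵ × 1.23) = 9.80 m/s
Around a low, centrifugal force acts outward with Coriolis, so pressure-gradient force balances both:
(1/ρ)|∂P/∂n| = fV + V²/R  →  V² + fR·V − fR·V_g = 0
With fR = 9.37×10⁻⁵ × 486×10³ m = 45.5 m/s:
V = [−fR + √((fR)² + 4 fR V_g)]/2 = [−45.5 + √(45.5² + 4×45.5×9.8)]/2 = 8.29 m/s
Subgeostrophic (V < V_g = 9.8 m/s), as expected around a low.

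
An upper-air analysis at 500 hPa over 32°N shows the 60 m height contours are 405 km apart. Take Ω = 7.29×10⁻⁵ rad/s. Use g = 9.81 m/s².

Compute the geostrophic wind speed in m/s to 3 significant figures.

18.8 m/s

Coriolis parameter at 32°N:
f = 2Ω sin φ = 2 × 7.29×10⁻⁵ × sin 32° = 7.73×10⁻⁵ s⁻¹
Height gradient: |∂Z/∂n| = 60 m / 405000 m = 1.48×10⁻⁴
On a pressure surface, geostrophic balance gives V_g = (g/f)|∂Z/∂n|:
V_g = 9.81 × 1.48×10⁻⁴ / 7.73×10⁻⁵ = 18.8 m/s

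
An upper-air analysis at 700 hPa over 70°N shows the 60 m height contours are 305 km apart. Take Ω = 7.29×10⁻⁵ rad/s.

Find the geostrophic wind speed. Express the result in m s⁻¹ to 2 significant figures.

Coriolis parameter at 70°N:
f = 2Ω sin φ = 2 × 7.29×10⁻⁵ × sin 70° = 1.37×10⁻⁴ s⁻¹
Height gradient: |∂Z/∂n| = 60 m / 305000 m = 1.97×10⁻⁴
On a pressure surface, geostrophic balance gives V_g = (g/f)|∂Z/∂n|:
V_g = 9.81 × 1.97×10⁻⁴ / 1.37×10⁻⁴ = 14.1 m/s

14 m s⁻¹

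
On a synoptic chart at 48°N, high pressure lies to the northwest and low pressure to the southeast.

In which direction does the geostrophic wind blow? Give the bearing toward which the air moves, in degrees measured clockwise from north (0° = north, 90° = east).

The pressure-gradient force points toward the southeast (bearing 135°).
Geostrophic balance: in the Northern Hemisphere the Coriolis force deflects motion to the right, so the geostrophic wind blows 90° to the right of the pressure-gradient force (low pressure on the left).
Rotating 135° by 90° clockwise gives 225° — the wind blows toward the southwest.

225°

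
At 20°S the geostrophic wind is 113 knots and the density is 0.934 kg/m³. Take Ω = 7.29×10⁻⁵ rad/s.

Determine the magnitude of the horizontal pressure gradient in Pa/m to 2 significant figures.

2.7×10⁻³ Pa/m

Coriolis parameter at 20°S:
f = 2Ω sin φ = 2 × 7.29×10⁻⁵ × sin 20° = 4.99×10⁻⁵ s⁻¹
Wind speed in SI: 113 knots = 58.1 m/s
Geostrophic balance rearranged: |∂P/∂n| = f ρ V_g
|∂P/∂n| = 4.99×10⁻⁵ × 0.934 × 58.1 = 2.71×10⁻³ Pa/m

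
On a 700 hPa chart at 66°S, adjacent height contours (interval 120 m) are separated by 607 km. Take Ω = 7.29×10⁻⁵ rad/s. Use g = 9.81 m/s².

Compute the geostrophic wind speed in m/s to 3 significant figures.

Coriolis parameter at 66°S:
f = 2Ω sin φ = 2 × 7.29×10⁻⁵ × sin 66° = 1.33×10⁻⁴ s⁻¹
Height gradient: |∂Z/∂n| = 120 m / 607000 m = 1.98×10⁻⁴
On a pressure surface, geostrophic balance gives V_g = (g/f)|∂Z/∂n|:
V_g = 9.81 × 1.98×10⁻⁴ / 1.33×10⁻⁴ = 14.6 m/s

14.6 m/s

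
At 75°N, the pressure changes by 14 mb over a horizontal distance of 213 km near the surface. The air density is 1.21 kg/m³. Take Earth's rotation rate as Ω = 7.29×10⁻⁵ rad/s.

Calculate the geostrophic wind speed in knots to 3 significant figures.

75.0 knots

Coriolis parameter at 75°N:
f = 2Ω sin φ = 2 × 7.29×10⁻⁵ × sin 75° = 1.41×10⁻⁴ s⁻¹
Pressure gradient: |∂P/∂n| = 1400 Pa / 213000 m = 6.57×10⁻³ Pa/m
Geostrophic balance (pressure-gradient force = Coriolis force):
V_g = (1/(fρ)) |∂P/∂n| = 6.57×10⁻³ / (1.41×10⁻⁴ × 1.21) = 38.6 m/s
Converting: 38.6 m/s × 1.944 = 75.0 knots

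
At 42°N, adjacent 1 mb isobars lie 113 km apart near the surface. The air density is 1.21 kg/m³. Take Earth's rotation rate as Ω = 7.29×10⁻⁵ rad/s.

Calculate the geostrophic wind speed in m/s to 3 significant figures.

Coriolis parameter at 42°N:
f = 2Ω sin φ = 2 × 7.29×10⁻⁵ × sin 42° = 9.76×10⁻⁵ s⁻¹
Pressure gradient: |∂P/∂n| = 100 Pa / 113000 m = 8.85×10⁻⁴ Pa/m
Geostrophic balance (pressure-gradient force = Coriolis force):
V_g = (1/(fρ)) |∂P/∂n| = 8.85×10⁻⁴ / (9.76×10⁻⁵ × 1.21) = 7.50 m/s

7.50 m/s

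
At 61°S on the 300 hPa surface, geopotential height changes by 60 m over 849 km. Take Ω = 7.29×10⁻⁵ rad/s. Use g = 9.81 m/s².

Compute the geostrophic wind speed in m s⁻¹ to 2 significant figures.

Coriolis parameter at 61°S:
f = 2Ω sin φ = 2 × 7.29×10⁻⁵ × sin 61° = 1.28×10⁻⁴ s⁻¹
Height gradient: |∂Z/∂n| = 60 m / 849000 m = 7.07×10⁻⁵
On a pressure surface, geostrophic balance gives V_g = (g/f)|∂Z/∂n|:
V_g = 9.81 × 7.07×10⁻⁵ / 1.28×10⁻⁴ = 5.44 m/s

5.4 m s⁻¹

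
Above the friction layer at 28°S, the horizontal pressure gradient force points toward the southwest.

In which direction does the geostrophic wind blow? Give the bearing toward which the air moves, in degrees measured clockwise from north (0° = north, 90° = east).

135°

The pressure-gradient force points toward the southwest (bearing 225°).
Geostrophic balance: in the Southern Hemisphere the Coriolis force deflects motion to the left, so the geostrophic wind blows 90° to the left of the pressure-gradient force (low pressure on the right).
Rotating 225° by 90° counterclockwise gives 135° — the wind blows toward the southeast.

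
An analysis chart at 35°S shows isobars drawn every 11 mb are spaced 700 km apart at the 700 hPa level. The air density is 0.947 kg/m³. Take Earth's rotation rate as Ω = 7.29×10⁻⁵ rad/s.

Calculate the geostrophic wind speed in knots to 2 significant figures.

39 knots

Coriolis parameter at 35°S:
f = 2Ω sin φ = 2 × 7.29×10⁻⁵ × sin 35° = 8.36×10⁻⁵ s⁻¹
Pressure gradient: |∂P/∂n| = 1100 Pa / 700000 m = 1.57×10⁻³ Pa/m
Geostrophic balance (pressure-gradient force = Coriolis force):
V_g = (1/(fρ)) |∂P/∂n| = 1.57×10⁻³ / (8.36×10⁻⁵ × 0.947) = 19.8 m/s
Converting: 19.8 m/s × 1.944 = 39 knots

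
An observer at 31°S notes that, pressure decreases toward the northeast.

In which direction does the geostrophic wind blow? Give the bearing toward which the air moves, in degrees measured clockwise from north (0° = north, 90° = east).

315°

The pressure-gradient force points toward the northeast (bearing 045°).
Geostrophic balance: in the Southern Hemisphere the Coriolis force deflects motion to the left, so the geostrophic wind blows 90° to the left of the pressure-gradient force (low pressure on the right).
Rotating 045° by 90° counterclockwise gives 315° — the wind blows toward the northwest.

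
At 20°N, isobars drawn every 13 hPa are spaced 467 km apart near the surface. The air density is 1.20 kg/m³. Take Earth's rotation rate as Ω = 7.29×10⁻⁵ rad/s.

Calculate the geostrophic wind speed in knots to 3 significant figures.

90.4 knots

Coriolis parameter at 20°N:
f = 2Ω sin φ = 2 × 7.29×10⁻⁵ × sin 20° = 4.99×10⁻⁵ s⁻¹
Pressure gradient: |∂P/∂n| = 1300 Pa / 467000 m = 2.78×10⁻³ Pa/m
Geostrophic balance (pressure-gradient force = Coriolis force):
V_g = (1/(fρ)) |∂P/∂n| = 2.78×10⁻³ / (4.99×10⁻⁵ × 1.20) = 46.5 m/s
Converting: 46.5 m/s × 1.944 = 90.4 knots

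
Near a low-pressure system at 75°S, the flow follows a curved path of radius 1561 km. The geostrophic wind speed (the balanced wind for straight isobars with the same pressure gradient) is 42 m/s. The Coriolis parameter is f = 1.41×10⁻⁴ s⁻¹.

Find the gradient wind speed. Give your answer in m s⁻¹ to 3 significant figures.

Around a low, centrifugal force acts outward with Coriolis, so pressure-gradient force balances both:
(1/ρ)|∂P/∂n| = fV + V²/R  →  V² + fR·V − fR·V_g = 0
With fR = 1.41×10⁻⁴ × 1561×10³ m = 220 m/s:
V = [−fR + √((fR)² + 4 fR V_g)]/2 = [−220 + √(220² + 4×220×42)]/2 = 36.1 m/s
Subgeostrophic (V < V_g = 42 m/s), as expected around a low.

36.1 m s⁻¹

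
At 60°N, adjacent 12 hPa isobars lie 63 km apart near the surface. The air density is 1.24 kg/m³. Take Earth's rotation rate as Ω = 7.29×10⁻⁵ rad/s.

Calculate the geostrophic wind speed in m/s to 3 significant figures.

122 m/s

Coriolis parameter at 60°N:
f = 2Ω sin φ = 2 × 7.29×10⁻⁵ × sin 60° = 1.26×10⁻⁴ s⁻¹
Pressure gradient: |∂P/∂n| = 1200 Pa / 63000 m = 1.90×10⁻² Pa/m
Geostrophic balance (pressure-gradient force = Coriolis force):
V_g = (1/(fρ)) |∂P/∂n| = 1.90×10⁻² / (1.26×10⁻⁴ × 1.24) = 122 m/s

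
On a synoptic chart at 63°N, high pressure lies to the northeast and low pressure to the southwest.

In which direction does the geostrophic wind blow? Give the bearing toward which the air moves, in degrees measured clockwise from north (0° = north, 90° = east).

The pressure-gradient force points toward the southwest (bearing 225°).
Geostrophic balance: in the Northern Hemisphere the Coriolis force deflects motion to the right, so the geostrophic wind blows 90° to the right of the pressure-gradient force (low pressure on the left).
Rotating 225° by 90° clockwise gives 315° — the wind blows toward the northwest.

315°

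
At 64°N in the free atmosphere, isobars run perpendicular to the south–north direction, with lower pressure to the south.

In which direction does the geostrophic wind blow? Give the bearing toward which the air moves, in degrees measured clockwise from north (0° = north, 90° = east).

270°

The pressure-gradient force points toward the south (bearing 180°).
Geostrophic balance: in the Northern Hemisphere the Coriolis force deflects motion to the right, so the geostrophic wind blows 90° to the right of the pressure-gradient force (low pressure on the left).
Rotating 180° by 90° clockwise gives 270° — the wind blows toward the west.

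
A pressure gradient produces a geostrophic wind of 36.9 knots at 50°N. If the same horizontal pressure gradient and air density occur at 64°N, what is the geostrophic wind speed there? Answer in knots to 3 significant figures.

31.4 knots

With the same pressure gradient and density, V_g ∝ 1/f ∝ 1/sin φ.
V₂ = V₁ · sin φ₁ / sin φ₂ = 36.9 × sin 50° / sin 64°
V₂ = 36.9 × 0.7660/0.8988 = 31.4 knots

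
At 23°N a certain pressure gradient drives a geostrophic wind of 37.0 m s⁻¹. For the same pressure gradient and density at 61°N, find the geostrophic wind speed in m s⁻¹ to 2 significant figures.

With the same pressure gradient and density, V_g ∝ 1/f ∝ 1/sin φ.
V₂ = V₁ · sin φ₁ / sin φ₂ = 37.0 × sin 23° / sin 61°
V₂ = 37.0 × 0.3907/0.8746 = 17 m s⁻¹

17 m s⁻¹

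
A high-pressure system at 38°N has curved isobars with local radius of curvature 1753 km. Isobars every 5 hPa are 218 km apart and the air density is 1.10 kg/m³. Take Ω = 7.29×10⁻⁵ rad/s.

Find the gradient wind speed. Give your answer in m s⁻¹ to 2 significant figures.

Coriolis parameter at 38°N:
f = 2Ω sin φ = 2 × 7.29×10⁻⁵ × sin 38° = 8.98×10⁻⁵ s⁻¹
Pressure gradient: |∂P/∂n| = 500 Pa / 218000 m = 2.29×10⁻³ Pa/m
Geostrophic speed: V_g = |∂P/∂n|/(fρ) = 2.29×10⁻³/(8.98×10⁻⁵ × 1.10) = 23.2 m/s
Around a high, pressure-gradient force acts outward with centrifugal, so Coriolis balances both:
fV = (1/ρ)|∂P/∂n| + V²/R  →  V² − fR·V + fR·V_g = 0
With fR = 8.98×10⁻⁵ × 1753×10³ m = 157 m/s:
V = [fR − √((fR)² − 4 fR V_g)]/2 = [157 − √(157² − 4×157×23.2)]/2 = 28.3 m/s
Supergeostrophic (V > V_g = 23.2 m/s), as expected around a high.

28 m s⁻¹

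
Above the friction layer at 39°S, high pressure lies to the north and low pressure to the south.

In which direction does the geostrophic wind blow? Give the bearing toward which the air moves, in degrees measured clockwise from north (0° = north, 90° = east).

090°

The pressure-gradient force points toward the south (bearing 180°).
Geostrophic balance: in the Southern Hemisphere the Coriolis force deflects motion to the left, so the geostrophic wind blows 90° to the left of the pressure-gradient force (low pressure on the right).
Rotating 180° by 90° counterclockwise gives 090° — the wind blows toward the east.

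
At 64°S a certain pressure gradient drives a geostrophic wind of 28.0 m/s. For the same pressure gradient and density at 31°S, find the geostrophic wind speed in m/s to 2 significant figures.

With the same pressure gradient and density, V_g ∝ 1/f ∝ 1/sin φ.
V₂ = V₁ · sin φ₁ / sin φ₂ = 28.0 × sin 64° / sin 31°
V₂ = 28.0 × 0.8988/0.5150 = 49 m/s

49 m/s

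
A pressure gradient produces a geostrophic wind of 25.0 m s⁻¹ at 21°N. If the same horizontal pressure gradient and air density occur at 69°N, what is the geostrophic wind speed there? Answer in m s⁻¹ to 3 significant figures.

9.60 m s⁻¹

With the same pressure gradient and density, V_g ∝ 1/f ∝ 1/sin φ.
V₂ = V₁ · sin φ₁ / sin φ₂ = 25.0 × sin 21° / sin 69°
V₂ = 25.0 × 0.3584/0.9336 = 9.60 m s⁻¹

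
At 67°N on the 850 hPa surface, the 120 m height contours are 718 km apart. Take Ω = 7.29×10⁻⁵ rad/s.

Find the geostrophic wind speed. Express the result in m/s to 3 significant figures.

12.2 m/s

Coriolis parameter at 67°N:
f = 2Ω sin φ = 2 × 7.29×10⁻⁵ × sin 67° = 1.34×10⁻⁴ s⁻¹
Height gradient: |∂Z/∂n| = 120 m / 718000 m = 1.67×10⁻⁴
On a pressure surface, geostrophic balance gives V_g = (g/f)|∂Z/∂n|:
V_g = 9.81 × 1.67×10⁻⁴ / 1.34×10⁻⁴ = 12.2 m/s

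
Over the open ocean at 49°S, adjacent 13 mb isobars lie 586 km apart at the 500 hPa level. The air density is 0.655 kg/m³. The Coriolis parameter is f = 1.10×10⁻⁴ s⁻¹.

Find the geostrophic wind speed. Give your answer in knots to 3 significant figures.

Pressure gradient: |∂P/∂n| = 1300 Pa / 586000 m = 2.22×10⁻³ Pa/m
Geostrophic balance (pressure-gradient force = Coriolis force):
V_g = (1/(fρ)) |∂P/∂n| = 2.22×10⁻³ / (1.10×10⁻⁴ × 0.655) = 30.8 m/s
Converting: 30.8 m/s × 1.944 = 59.9 knots

59.9 knots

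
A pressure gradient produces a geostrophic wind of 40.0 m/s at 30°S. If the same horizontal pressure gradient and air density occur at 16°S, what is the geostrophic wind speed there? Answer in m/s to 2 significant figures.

With the same pressure gradient and density, V_g ∝ 1/f ∝ 1/sin φ.
V₂ = V₁ · sin φ₁ / sin φ₂ = 40.0 × sin 30° / sin 16°
V₂ = 40.0 × 0.5000/0.2756 = 73 m/s

73 m/s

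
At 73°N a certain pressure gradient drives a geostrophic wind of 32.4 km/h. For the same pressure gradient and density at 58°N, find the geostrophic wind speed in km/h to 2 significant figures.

37 km/h

With the same pressure gradient and density, V_g ∝ 1/f ∝ 1/sin φ.
V₂ = V₁ · sin φ₁ / sin φ₂ = 32.4 × sin 73° / sin 58°
V₂ = 32.4 × 0.9563/0.8480 = 37 km/h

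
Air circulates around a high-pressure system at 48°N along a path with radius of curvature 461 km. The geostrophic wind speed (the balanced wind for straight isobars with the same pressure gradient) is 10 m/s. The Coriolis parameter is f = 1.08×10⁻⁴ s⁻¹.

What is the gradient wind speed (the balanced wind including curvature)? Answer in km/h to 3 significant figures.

49.9 km/h

Around a high, pressure-gradient force acts outward with centrifugal, so Coriolis balances both:
fV = (1/ρ)|∂P/∂n| + V²/R  →  V² − fR·V + fR·V_g = 0
With fR = 1.08×10⁻⁴ × 461×10³ m = 49.8 m/s:
V = [fR − √((fR)² − 4 fR V_g)]/2 = [49.8 − √(49.8² − 4×49.8×10)]/2 = 13.9 m/s
Supergeostrophic (V > V_g = 10 m/s), as expected around a high.
Converting: 13.9 m/s × 3.6 = 49.9 km/h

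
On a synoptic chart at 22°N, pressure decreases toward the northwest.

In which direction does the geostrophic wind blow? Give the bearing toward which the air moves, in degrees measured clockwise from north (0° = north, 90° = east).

The pressure-gradient force points toward the northwest (bearing 315°).
Geostrophic balance: in the Northern Hemisphere the Coriolis force deflects motion to the right, so the geostrophic wind blows 90° to the right of the pressure-gradient force (low pressure on the left).
Rotating 315° by 90° clockwise gives 045° — the wind blows toward the northeast.

045°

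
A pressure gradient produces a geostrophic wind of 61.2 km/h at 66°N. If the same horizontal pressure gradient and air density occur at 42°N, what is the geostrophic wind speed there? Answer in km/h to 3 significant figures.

With the same pressure gradient and density, V_g ∝ 1/f ∝ 1/sin φ.
V₂ = V₁ · sin φ₁ / sin φ₂ = 61.2 × sin 66° / sin 42°
V₂ = 61.2 × 0.9135/0.6691 = 83.6 km/h

83.6 km/h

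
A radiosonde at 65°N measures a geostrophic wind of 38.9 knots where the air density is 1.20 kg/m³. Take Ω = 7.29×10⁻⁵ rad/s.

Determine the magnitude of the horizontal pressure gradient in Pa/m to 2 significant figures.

3.2×10⁻³ Pa/m

Coriolis parameter at 65°N:
f = 2Ω sin φ = 2 × 7.29×10⁻⁵ × sin 65° = 1.32×10⁻⁴ s⁻¹
Wind speed in SI: 38.9 knots = 20.0 m/s
Geostrophic balance rearranged: |∂P/∂n| = f ρ V_g
|∂P/∂n| = 1.32×10⁻⁴ × 1.20 × 20.0 = 3.17×10⁻³ Pa/m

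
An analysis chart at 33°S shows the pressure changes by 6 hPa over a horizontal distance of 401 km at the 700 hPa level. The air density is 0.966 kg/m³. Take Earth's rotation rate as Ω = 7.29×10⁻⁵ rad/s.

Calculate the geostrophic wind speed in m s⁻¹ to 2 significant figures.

Coriolis parameter at 33°S:
f = 2Ω sin φ = 2 × 7.29×10⁻⁵ × sin 33° = 7.94×10⁻⁵ s⁻¹
Pressure gradient: |∂P/∂n| = 600 Pa / 401000 m = 1.50×10⁻³ Pa/m
Geostrophic balance (pressure-gradient force = Coriolis force):
V_g = (1/(fρ)) |∂P/∂n| = 1.50×10⁻³ / (7.94×10⁻⁵ × 0.966) = 19.5 m/s

20 m s⁻¹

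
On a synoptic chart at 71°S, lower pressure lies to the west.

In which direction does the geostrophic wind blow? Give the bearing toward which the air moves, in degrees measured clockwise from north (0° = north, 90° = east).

The pressure-gradient force points toward the west (bearing 270°).
Geostrophic balance: in the Southern Hemisphere the Coriolis force deflects motion to the left, so the geostrophic wind blows 90° to the left of the pressure-gradient force (low pressure on the right).
Rotating 270° by 90° counterclockwise gives 180° — the wind blows toward the south.

180°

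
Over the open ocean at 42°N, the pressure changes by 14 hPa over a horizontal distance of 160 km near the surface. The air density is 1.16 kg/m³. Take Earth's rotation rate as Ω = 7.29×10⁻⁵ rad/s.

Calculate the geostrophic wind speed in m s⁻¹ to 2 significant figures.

Coriolis parameter at 42°N:
f = 2Ω sin φ = 2 × 7.29×10⁻⁵ × sin 42° = 9.76×10⁻⁵ s⁻¹
Pressure gradient: |∂P/∂n| = 1400 Pa / 160000 m = 8.75×10⁻³ Pa/m
Geostrophic balance (pressure-gradient force = Coriolis force):
V_g = (1/(fρ)) |∂P/∂n| = 8.75×10⁻³ / (9.76×10⁻⁵ × 1.16) = 77.3 m/s

77 m s⁻¹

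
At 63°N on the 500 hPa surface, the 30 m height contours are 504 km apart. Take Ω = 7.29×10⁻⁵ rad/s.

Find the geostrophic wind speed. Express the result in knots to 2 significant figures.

8.7 knots

Coriolis parameter at 63°N:
f = 2Ω sin φ = 2 × 7.29×10⁻⁵ × sin 63° = 1.30×10⁻⁴ s⁻¹
Height gradient: |∂Z/∂n| = 30 m / 504000 m = 5.95×10⁻⁵
On a pressure surface, geostrophic balance gives V_g = (g/f)|∂Z/∂n|:
V_g = 9.81 × 5.95×10⁻⁵ / 1.30×10⁻⁴ = 4.49 m/s
Converting: 4.49 m/s × 1.944 = 8.7 knots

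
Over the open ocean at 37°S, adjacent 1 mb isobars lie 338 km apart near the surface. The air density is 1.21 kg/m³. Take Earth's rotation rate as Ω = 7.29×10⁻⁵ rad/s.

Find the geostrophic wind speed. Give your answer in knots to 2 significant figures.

Coriolis parameter at 37°S:
f = 2Ω sin φ = 2 × 7.29×10⁻⁵ × sin 37° = 8.77×10⁻⁵ s⁻¹
Pressure gradient: |∂P/∂n| = 100 Pa / 338000 m = 2.96×10⁻⁴ Pa/m
Geostrophic balance (pressure-gradient force = Coriolis force):
V_g = (1/(fρ)) |∂P/∂n| = 2.96×10⁻⁴ / (8.77×10⁻⁵ × 1.21) = 2.79 m/s
Converting: 2.79 m/s × 1.944 = 5.4 knots

5.4 knots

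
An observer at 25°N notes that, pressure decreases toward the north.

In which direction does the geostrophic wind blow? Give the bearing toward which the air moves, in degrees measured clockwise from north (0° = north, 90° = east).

The pressure-gradient force points toward the north (bearing 000°).
Geostrophic balance: in the Northern Hemisphere the Coriolis force deflects motion to the right, so the geostrophic wind blows 90° to the right of the pressure-gradient force (low pressure on the left).
Rotating 000° by 90° clockwise gives 090° — the wind blows toward the east.

090°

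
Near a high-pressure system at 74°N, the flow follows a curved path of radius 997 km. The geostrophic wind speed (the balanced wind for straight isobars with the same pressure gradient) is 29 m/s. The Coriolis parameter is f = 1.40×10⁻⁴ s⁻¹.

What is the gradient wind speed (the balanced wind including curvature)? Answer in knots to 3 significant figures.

79.9 knots

Around a high, pressure-gradient force acts outward with centrifugal, so Coriolis balances both:
fV = (1/ρ)|∂P/∂n| + V²/R  →  V² − fR·V + fR·V_g = 0
With fR = 1.40×10⁻⁴ × 997×10³ m = 140 m/s:
V = [fR − √((fR)² − 4 fR V_g)]/2 = [140 − √(140² − 4×140×29)]/2 = 41.1 m/s
Supergeostrophic (V > V_g = 29 m/s), as expected around a high.
Converting: 41.1 m/s × 1.944 = 79.9 knots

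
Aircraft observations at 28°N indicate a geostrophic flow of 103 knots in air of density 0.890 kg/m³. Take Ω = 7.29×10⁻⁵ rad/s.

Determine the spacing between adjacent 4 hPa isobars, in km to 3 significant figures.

Coriolis parameter at 28°N:
f = 2Ω sin φ = 2 × 7.29×10⁻⁵ × sin 28° = 6.84×10⁻⁵ s⁻¹
Wind speed in SI: 103 knots = 53.0 m/s
Geostrophic balance rearranged: |∂P/∂n| = f ρ V_g
|∂P/∂n| = 6.84×10⁻⁵ × 0.890 × 53.0 = 3.23×10⁻³ Pa/m
Isobar spacing: Δn = ΔP/|∂P/∂n| = 400 Pa / 3.23×10⁻³ Pa/m = 123916 m ≈ 124 km

124 km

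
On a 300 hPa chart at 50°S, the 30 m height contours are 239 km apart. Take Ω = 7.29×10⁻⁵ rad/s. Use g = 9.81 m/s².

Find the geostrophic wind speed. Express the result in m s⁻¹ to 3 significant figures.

Coriolis parameter at 50°S:
f = 2Ω sin φ = 2 × 7.29×10⁻⁵ × sin 50° = 1.12×10⁻⁴ s⁻¹
Height gradient: |∂Z/∂n| = 30 m / 239000 m = 1.26×10⁻⁴
On a pressure surface, geostrophic balance gives V_g = (g/f)|∂Z/∂n|:
V_g = 9.81 × 1.26×10⁻⁴ / 1.12×10⁻⁴ = 11.0 m/s

11.0 m s⁻¹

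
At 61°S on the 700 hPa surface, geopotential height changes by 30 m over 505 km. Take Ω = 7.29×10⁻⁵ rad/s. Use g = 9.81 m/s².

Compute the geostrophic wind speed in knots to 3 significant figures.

8.88 knots

Coriolis parameter at 61°S:
f = 2Ω sin φ = 2 × 7.29×10⁻⁵ × sin 61° = 1.28×10⁻⁴ s⁻¹
Height gradient: |∂Z/∂n| = 30 m / 505000 m = 5.94×10⁻⁵
On a pressure surface, geostrophic balance gives V_g = (g/f)|∂Z/∂n|:
V_g = 9.81 × 5.94×10⁻⁵ / 1.28×10⁻⁴ = 4.57 m/s
Converting: 4.57 m/s × 1.944 = 8.88 knots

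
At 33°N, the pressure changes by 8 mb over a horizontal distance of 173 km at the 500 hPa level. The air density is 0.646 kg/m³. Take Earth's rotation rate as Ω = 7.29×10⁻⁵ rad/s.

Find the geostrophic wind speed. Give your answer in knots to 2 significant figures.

Coriolis parameter at 33°N:
f = 2Ω sin φ = 2 × 7.29×10⁻⁵ × sin 33° = 7.94×10⁻⁵ s⁻¹
Pressure gradient: |∂P/∂n| = 800 Pa / 173000 m = 4.62×10⁻³ Pa/m
Geostrophic balance (pressure-gradient force = Coriolis force):
V_g = (1/(fρ)) |∂P/∂n| = 4.62×10⁻³ / (7.94×10⁻⁵ × 0.646) = 90.1 m/s
Converting: 90.1 m/s × 1.944 = 180 knots

180 knots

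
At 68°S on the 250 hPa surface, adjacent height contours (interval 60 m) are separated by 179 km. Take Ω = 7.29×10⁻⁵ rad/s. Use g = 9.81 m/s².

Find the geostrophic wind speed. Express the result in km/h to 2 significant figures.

88 km/h

Coriolis parameter at 68°S:
f = 2Ω sin φ = 2 × 7.29×10⁻⁵ × sin 68° = 1.35×10⁻⁴ s⁻¹
Height gradient: |∂Z/∂n| = 60 m / 179000 m = 3.35×10⁻⁴
On a pressure surface, geostrophic balance gives V_g = (g/f)|∂Z/∂n|:
V_g = 9.81 × 3.35×10⁻⁴ / 1.35×10⁻⁴ = 24.3 m/s
Converting: 24.3 m/s × 3.6 = 88 km/h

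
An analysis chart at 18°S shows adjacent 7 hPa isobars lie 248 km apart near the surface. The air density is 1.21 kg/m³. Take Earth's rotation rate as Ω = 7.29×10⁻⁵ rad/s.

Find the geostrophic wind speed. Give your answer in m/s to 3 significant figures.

51.8 m/s

Coriolis parameter at 18°S:
f = 2Ω sin φ = 2 × 7.29×10⁻⁵ × sin 18° = 4.51×10⁻⁵ s⁻¹
Pressure gradient: |∂P/∂n| = 700 Pa / 248000 m = 2.82×10⁻³ Pa/m
Geostrophic balance (pressure-gradient force = Coriolis force):
V_g = (1/(fρ)) |∂P/∂n| = 2.82×10⁻³ / (4.51×10⁻⁵ × 1.21) = 51.8 m/s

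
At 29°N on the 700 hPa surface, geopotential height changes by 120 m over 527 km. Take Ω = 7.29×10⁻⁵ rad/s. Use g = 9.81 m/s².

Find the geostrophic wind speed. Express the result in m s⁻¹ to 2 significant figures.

Coriolis parameter at 29°N:
f = 2Ω sin φ = 2 × 7.29×10⁻⁵ × sin 29° = 7.07×10⁻⁵ s⁻¹
Height gradient: |∂Z/∂n| = 120 m / 527000 m = 2.28×10⁻⁴
On a pressure surface, geostrophic balance gives V_g = (g/f)|∂Z/∂n|:
V_g = 9.81 × 2.28×10⁻⁴ / 7.07×10⁻⁵ = 31.6 m/s

32 m s⁻¹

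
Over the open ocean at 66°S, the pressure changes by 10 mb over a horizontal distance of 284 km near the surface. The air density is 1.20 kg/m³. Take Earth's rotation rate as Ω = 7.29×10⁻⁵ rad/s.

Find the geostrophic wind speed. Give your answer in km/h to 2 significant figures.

Coriolis parameter at 66°S:
f = 2Ω sin φ = 2 × 7.29×10⁻⁵ × sin 66° = 1.33×10⁻⁴ s⁻¹
Pressure gradient: |∂P/∂n| = 1000 Pa / 284000 m = 3.52×10⁻³ Pa/m
Geostrophic balance (pressure-gradient force = Coriolis force):
V_g = (1/(fρ)) |∂P/∂n| = 3.52×10⁻³ / (1.33×10⁻⁴ × 1.20) = 22.0 m/s
Converting: 22.0 m/s × 3.6 = 79 km/h

79 km/h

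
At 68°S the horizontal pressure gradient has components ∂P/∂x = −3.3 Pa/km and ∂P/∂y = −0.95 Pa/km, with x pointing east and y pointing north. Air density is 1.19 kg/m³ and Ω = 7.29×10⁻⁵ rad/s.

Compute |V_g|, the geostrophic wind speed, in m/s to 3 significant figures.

21.3 m/s

Coriolis parameter at 68°S:
f = 2Ω sin φ = 2 × 7.29×10⁻⁵ × sin 68° = 1.35×10⁻⁴ s⁻¹
In the Southern Hemisphere f is negative: f = −1.35×10⁻⁴ s⁻¹.
Component geostrophic relations (x east, y north):
u_g = −(1/(fρ)) ∂P/∂y,  v_g = (1/(fρ)) ∂P/∂x
u_g = −(−0.95×10⁻³)/(−1.35×10⁻⁴ × 1.19) = −5.91 m/s;  v_g = (−3.3×10⁻³)/(−1.35×10⁻⁴ × 1.19) = 20.5 m/s
|V_g| = √(u_g² + v_g²) = 21.3 m/s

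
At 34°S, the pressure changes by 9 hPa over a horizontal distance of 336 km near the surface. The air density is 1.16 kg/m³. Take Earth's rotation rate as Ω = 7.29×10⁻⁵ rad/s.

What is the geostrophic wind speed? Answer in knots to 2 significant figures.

Coriolis parameter at 34°S:
f = 2Ω sin φ = 2 × 7.29×10⁻⁵ × sin 34° = 8.15×10⁻⁵ s⁻¹
Pressure gradient: |∂P/∂n| = 900 Pa / 336000 m = 2.68×10⁻³ Pa/m
Geostrophic balance (pressure-gradient force = Coriolis force):
V_g = (1/(fρ)) |∂P/∂n| = 2.68×10⁻³ / (8.15×10⁻⁵ × 1.16) = 28.3 m/s
Converting: 28.3 m/s × 1.944 = 55 knots

55 knots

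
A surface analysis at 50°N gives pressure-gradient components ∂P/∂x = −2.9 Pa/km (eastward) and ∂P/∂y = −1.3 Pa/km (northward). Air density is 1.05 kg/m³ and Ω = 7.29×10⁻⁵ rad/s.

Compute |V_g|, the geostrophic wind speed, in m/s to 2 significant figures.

Coriolis parameter at 50°N:
f = 2Ω sin φ = 2 × 7.29×10⁻⁵ × sin 50° = 1.12×10⁻⁴ s⁻¹
Component geostrophic relations (x east, y north):
u_g = −(1/(fρ)) ∂P/∂y,  v_g = (1/(fρ)) ∂P/∂x
u_g = −(−1.3×10⁻³)/(1.12×10⁻⁴ × 1.05) = 11.1 m/s;  v_g = (−2.9×10⁻³)/(1.12×10⁻⁴ × 1.05) = −24.7 m/s
|V_g| = √(u_g² + v_g²) = 27.1 m/s

27 m/s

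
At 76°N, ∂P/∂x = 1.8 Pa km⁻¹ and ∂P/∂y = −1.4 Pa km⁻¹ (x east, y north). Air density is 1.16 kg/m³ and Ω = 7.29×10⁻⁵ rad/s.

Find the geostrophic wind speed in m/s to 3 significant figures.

Coriolis parameter at 76°N:
f = 2Ω sin φ = 2 × 7.29×10⁻⁵ × sin 76° = 1.41×10⁻⁴ s⁻¹
Component geostrophic relations (x east, y north):
u_g = −(1/(fρ)) ∂P/∂y,  v_g = (1/(fρ)) ∂P/∂x
u_g = −(−1.4×10⁻³)/(1.41×10⁻⁴ × 1.16) = 8.53 m/s;  v_g = (1.8×10⁻³)/(1.41×10⁻⁴ × 1.16) = 11.0 m/s
|V_g| = √(u_g² + v_g²) = 13.9 m/s

13.9 m/s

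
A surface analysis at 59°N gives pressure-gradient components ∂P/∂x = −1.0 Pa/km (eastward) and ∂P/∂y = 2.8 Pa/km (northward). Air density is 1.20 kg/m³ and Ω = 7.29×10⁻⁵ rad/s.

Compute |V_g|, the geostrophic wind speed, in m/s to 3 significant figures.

Coriolis parameter at 59°N:
f = 2Ω sin φ = 2 × 7.29×10⁻⁵ × sin 59° = 1.25×10⁻⁴ s⁻¹
Component geostrophic relations (x east, y north):
u_g = −(1/(fρ)) ∂P/∂y,  v_g = (1/(fρ)) ∂P/∂x
u_g = −(2.8×10⁻³)/(1.25×10⁻⁴ × 1.20) = −18.7 m/s;  v_g = (−1.0×10⁻³)/(1.25×10⁻⁴ × 1.20) = −6.67 m/s
|V_g| = √(u_g² + v_g²) = 19.8 m/s

19.8 m/s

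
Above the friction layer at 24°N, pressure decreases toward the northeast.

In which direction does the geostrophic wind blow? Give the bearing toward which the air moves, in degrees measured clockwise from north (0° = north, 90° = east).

The pressure-gradient force points toward the northeast (bearing 045°).
Geostrophic balance: in the Northern Hemisphere the Coriolis force deflects motion to the right, so the geostrophic wind blows 90° to the right of the pressure-gradient force (low pressure on the left).
Rotating 045° by 90° clockwise gives 135° — the wind blows toward the southeast.

135°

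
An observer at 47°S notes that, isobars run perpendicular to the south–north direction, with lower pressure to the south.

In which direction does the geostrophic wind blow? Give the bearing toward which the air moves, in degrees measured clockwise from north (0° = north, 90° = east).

090°

The pressure-gradient force points toward the south (bearing 180°).
Geostrophic balance: in the Southern Hemisphere the Coriolis force deflects motion to the left, so the geostrophic wind blows 90° to the left of the pressure-gradient force (low pressure on the right).
Rotating 180° by 90° counterclockwise gives 090° — the wind blows toward the east.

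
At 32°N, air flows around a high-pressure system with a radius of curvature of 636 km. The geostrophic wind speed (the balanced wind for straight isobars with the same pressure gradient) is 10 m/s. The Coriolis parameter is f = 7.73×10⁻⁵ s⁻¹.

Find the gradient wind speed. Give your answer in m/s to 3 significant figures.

14.0 m/s

Around a high, pressure-gradient force acts outward with centrifugal, so Coriolis balances both:
fV = (1/ρ)|∂P/∂n| + V²/R  →  V² − fR·V + fR·V_g = 0
With fR = 7.73×10⁻⁵ × 636×10³ m = 49.2 m/s:
V = [fR − √((fR)² − 4 fR V_g)]/2 = [49.2 − √(49.2² − 4×49.2×10)]/2 = 14 m/s
Supergeostrophic (V > V_g = 10 m/s), as expected around a high.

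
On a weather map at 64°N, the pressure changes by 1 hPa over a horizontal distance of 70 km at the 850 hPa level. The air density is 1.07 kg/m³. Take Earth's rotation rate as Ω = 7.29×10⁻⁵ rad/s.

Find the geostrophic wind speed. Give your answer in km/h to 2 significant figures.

Coriolis parameter at 64°N:
f = 2Ω sin φ = 2 × 7.29×10⁻⁵ × sin 64° = 1.31×10⁻⁴ s⁻¹
Pressure gradient: |∂P/∂n| = 100 Pa / 70000 m = 1.43×10⁻³ Pa/m
Geostrophic balance (pressure-gradient force = Coriolis force):
V_g = (1/(fρ)) |∂P/∂n| = 1.43×10⁻³ / (1.31×10⁻⁴ × 1.07) = 10.2 m/s
Converting: 10.2 m/s × 3.6 = 37 km/h

37 km/h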